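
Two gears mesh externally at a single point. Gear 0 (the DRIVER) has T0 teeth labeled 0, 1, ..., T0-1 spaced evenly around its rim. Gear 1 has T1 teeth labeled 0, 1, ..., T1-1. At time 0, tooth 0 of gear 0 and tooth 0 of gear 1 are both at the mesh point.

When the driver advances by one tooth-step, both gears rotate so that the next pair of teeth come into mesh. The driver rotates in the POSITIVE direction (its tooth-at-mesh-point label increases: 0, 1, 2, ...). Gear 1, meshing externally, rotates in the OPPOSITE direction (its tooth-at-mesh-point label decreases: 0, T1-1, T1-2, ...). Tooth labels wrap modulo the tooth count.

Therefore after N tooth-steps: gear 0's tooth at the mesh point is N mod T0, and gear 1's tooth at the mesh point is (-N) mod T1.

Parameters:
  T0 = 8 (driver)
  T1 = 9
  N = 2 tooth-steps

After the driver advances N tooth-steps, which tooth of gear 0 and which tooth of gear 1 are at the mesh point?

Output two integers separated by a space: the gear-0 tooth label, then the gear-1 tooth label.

Answer: 2 7

Derivation:
Gear 0 (driver, T0=8): tooth at mesh = N mod T0
  2 = 0 * 8 + 2, so 2 mod 8 = 2
  gear 0 tooth = 2
Gear 1 (driven, T1=9): tooth at mesh = (-N) mod T1
  2 = 0 * 9 + 2, so 2 mod 9 = 2
  (-2) mod 9 = (-2) mod 9 = 9 - 2 = 7
Mesh after 2 steps: gear-0 tooth 2 meets gear-1 tooth 7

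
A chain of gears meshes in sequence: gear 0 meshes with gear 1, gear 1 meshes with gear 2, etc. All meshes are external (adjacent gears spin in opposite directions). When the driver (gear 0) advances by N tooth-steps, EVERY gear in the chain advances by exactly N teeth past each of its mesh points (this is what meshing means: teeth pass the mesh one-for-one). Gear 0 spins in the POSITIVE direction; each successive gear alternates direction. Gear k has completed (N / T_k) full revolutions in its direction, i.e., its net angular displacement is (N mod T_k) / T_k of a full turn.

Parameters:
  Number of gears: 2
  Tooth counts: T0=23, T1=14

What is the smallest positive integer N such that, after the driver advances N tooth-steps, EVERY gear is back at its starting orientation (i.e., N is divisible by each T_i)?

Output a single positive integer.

Gear k returns to start when N is a multiple of T_k.
All gears at start simultaneously when N is a common multiple of [23, 14]; the smallest such N is lcm(23, 14).
Start: lcm = T0 = 23
Fold in T1=14: gcd(23, 14) = 1; lcm(23, 14) = 23 * 14 / 1 = 322 / 1 = 322
Full cycle length = 322

Answer: 322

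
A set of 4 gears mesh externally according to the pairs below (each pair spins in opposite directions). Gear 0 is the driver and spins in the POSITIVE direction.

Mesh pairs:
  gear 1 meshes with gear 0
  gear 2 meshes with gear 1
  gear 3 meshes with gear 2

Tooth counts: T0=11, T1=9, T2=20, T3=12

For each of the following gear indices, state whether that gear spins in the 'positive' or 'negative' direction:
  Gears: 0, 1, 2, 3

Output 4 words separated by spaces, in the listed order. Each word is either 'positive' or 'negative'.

Answer: positive negative positive negative

Derivation:
Gear 0 (driver): positive (depth 0)
  gear 1: meshes with gear 0 -> depth 1 -> negative (opposite of gear 0)
  gear 2: meshes with gear 1 -> depth 2 -> positive (opposite of gear 1)
  gear 3: meshes with gear 2 -> depth 3 -> negative (opposite of gear 2)
Queried indices 0, 1, 2, 3 -> positive, negative, positive, negative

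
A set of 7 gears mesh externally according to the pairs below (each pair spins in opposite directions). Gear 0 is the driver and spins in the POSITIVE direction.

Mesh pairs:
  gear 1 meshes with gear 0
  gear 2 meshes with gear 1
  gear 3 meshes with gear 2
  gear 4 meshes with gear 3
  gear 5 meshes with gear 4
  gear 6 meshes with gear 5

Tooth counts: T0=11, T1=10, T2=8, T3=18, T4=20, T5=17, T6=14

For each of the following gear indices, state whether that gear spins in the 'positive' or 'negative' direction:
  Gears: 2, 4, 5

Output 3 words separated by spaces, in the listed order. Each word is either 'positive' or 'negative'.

Gear 0 (driver): positive (depth 0)
  gear 1: meshes with gear 0 -> depth 1 -> negative (opposite of gear 0)
  gear 2: meshes with gear 1 -> depth 2 -> positive (opposite of gear 1)
  gear 3: meshes with gear 2 -> depth 3 -> negative (opposite of gear 2)
  gear 4: meshes with gear 3 -> depth 4 -> positive (opposite of gear 3)
  gear 5: meshes with gear 4 -> depth 5 -> negative (opposite of gear 4)
  gear 6: meshes with gear 5 -> depth 6 -> positive (opposite of gear 5)
Queried indices 2, 4, 5 -> positive, positive, negative

Answer: positive positive negative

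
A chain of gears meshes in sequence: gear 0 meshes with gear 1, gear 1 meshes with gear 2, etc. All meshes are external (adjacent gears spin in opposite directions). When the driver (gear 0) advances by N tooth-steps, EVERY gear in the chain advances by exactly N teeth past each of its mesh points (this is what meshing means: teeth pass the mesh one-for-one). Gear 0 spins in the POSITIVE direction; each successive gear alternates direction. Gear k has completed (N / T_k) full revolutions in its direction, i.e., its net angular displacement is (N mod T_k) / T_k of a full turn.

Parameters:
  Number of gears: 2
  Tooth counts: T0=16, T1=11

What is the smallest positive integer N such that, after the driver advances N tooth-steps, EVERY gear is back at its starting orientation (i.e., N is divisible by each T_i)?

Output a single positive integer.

Answer: 176

Derivation:
Gear k returns to start when N is a multiple of T_k.
All gears at start simultaneously when N is a common multiple of [16, 11]; the smallest such N is lcm(16, 11).
Start: lcm = T0 = 16
Fold in T1=11: gcd(16, 11) = 1; lcm(16, 11) = 16 * 11 / 1 = 176 / 1 = 176
Full cycle length = 176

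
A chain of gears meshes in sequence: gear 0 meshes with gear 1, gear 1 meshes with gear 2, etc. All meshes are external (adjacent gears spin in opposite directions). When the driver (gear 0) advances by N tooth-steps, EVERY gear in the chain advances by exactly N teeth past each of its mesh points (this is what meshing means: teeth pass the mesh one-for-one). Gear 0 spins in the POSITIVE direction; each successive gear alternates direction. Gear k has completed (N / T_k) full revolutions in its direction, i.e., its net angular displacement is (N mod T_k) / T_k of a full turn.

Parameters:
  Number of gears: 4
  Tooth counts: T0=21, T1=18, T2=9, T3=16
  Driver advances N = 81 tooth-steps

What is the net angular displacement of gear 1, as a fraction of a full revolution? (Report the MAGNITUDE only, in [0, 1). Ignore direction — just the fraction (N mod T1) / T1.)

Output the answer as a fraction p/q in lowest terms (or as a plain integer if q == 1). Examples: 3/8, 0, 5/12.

Answer: 1/2

Derivation:
Chain of 4 gears, tooth counts: [21, 18, 9, 16]
  gear 0: T0=21, direction=positive, advance = 81 mod 21 = 18 teeth = 18/21 turn
  gear 1: T1=18, direction=negative, advance = 81 mod 18 = 9 teeth = 9/18 turn
  gear 2: T2=9, direction=positive, advance = 81 mod 9 = 0 teeth = 0/9 turn
  gear 3: T3=16, direction=negative, advance = 81 mod 16 = 1 teeth = 1/16 turn
Gear 1: 81 mod 18 = 9
Fraction = 9 / 18 = 1/2 (gcd(9,18)=9) = 1/2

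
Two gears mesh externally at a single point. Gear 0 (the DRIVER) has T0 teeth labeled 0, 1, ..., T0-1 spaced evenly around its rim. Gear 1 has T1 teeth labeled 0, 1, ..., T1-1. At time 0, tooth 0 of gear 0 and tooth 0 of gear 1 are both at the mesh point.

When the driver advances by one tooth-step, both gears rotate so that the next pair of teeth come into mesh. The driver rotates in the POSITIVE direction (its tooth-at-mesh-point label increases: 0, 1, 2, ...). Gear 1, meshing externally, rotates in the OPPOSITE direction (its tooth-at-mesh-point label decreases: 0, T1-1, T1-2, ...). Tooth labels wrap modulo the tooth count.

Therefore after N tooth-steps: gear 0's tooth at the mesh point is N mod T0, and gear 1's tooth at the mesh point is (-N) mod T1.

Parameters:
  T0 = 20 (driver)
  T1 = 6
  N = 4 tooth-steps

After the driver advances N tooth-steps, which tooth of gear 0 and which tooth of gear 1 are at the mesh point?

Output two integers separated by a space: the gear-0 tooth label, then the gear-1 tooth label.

Gear 0 (driver, T0=20): tooth at mesh = N mod T0
  4 = 0 * 20 + 4, so 4 mod 20 = 4
  gear 0 tooth = 4
Gear 1 (driven, T1=6): tooth at mesh = (-N) mod T1
  4 = 0 * 6 + 4, so 4 mod 6 = 4
  (-4) mod 6 = (-4) mod 6 = 6 - 4 = 2
Mesh after 4 steps: gear-0 tooth 4 meets gear-1 tooth 2

Answer: 4 2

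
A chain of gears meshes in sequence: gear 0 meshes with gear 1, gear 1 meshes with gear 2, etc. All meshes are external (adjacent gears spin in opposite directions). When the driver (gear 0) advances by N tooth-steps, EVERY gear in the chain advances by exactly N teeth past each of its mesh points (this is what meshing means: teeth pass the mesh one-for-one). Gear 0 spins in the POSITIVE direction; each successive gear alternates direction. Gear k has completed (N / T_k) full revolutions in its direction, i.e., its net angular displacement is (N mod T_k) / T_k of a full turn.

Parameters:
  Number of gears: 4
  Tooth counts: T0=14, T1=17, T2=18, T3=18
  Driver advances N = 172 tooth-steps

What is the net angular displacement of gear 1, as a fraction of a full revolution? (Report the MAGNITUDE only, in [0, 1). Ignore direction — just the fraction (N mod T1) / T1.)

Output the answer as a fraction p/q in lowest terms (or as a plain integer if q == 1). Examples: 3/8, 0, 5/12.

Chain of 4 gears, tooth counts: [14, 17, 18, 18]
  gear 0: T0=14, direction=positive, advance = 172 mod 14 = 4 teeth = 4/14 turn
  gear 1: T1=17, direction=negative, advance = 172 mod 17 = 2 teeth = 2/17 turn
  gear 2: T2=18, direction=positive, advance = 172 mod 18 = 10 teeth = 10/18 turn
  gear 3: T3=18, direction=negative, advance = 172 mod 18 = 10 teeth = 10/18 turn
Gear 1: 172 mod 17 = 2
Fraction = 2 / 17 = 2/17 (gcd(2,17)=1) = 2/17

Answer: 2/17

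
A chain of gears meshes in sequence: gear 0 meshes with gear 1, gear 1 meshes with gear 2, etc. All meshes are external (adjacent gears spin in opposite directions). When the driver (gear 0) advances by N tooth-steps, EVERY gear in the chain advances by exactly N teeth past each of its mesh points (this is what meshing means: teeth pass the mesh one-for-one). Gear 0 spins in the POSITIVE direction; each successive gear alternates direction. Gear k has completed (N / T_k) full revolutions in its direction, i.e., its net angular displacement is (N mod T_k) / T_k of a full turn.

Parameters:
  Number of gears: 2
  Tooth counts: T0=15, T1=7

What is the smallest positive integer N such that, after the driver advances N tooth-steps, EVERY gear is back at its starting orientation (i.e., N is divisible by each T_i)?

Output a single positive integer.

Gear k returns to start when N is a multiple of T_k.
All gears at start simultaneously when N is a common multiple of [15, 7]; the smallest such N is lcm(15, 7).
Start: lcm = T0 = 15
Fold in T1=7: gcd(15, 7) = 1; lcm(15, 7) = 15 * 7 / 1 = 105 / 1 = 105
Full cycle length = 105

Answer: 105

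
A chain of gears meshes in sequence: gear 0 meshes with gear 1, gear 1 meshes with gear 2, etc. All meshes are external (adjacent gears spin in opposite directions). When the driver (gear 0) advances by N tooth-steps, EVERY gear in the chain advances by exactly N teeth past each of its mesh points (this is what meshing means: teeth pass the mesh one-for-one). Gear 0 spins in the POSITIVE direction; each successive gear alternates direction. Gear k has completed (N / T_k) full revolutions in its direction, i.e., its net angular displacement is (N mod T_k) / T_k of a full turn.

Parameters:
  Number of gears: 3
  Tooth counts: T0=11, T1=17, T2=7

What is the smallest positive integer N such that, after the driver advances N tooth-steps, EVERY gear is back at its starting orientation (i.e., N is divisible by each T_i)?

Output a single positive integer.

Answer: 1309

Derivation:
Gear k returns to start when N is a multiple of T_k.
All gears at start simultaneously when N is a common multiple of [11, 17, 7]; the smallest such N is lcm(11, 17, 7).
Start: lcm = T0 = 11
Fold in T1=17: gcd(11, 17) = 1; lcm(11, 17) = 11 * 17 / 1 = 187 / 1 = 187
Fold in T2=7: gcd(187, 7) = 1; lcm(187, 7) = 187 * 7 / 1 = 1309 / 1 = 1309
Full cycle length = 1309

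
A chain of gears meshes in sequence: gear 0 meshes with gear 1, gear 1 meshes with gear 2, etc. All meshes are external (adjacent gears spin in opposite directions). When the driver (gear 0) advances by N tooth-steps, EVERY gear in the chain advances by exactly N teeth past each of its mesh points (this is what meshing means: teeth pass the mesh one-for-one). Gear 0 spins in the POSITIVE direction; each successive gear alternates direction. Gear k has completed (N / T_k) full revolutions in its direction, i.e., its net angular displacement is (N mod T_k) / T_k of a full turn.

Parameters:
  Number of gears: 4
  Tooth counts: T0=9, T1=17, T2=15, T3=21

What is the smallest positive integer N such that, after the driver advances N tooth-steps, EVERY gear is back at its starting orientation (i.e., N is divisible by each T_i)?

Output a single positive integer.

Gear k returns to start when N is a multiple of T_k.
All gears at start simultaneously when N is a common multiple of [9, 17, 15, 21]; the smallest such N is lcm(9, 17, 15, 21).
Start: lcm = T0 = 9
Fold in T1=17: gcd(9, 17) = 1; lcm(9, 17) = 9 * 17 / 1 = 153 / 1 = 153
Fold in T2=15: gcd(153, 15) = 3; lcm(153, 15) = 153 * 15 / 3 = 2295 / 3 = 765
Fold in T3=21: gcd(765, 21) = 3; lcm(765, 21) = 765 * 21 / 3 = 16065 / 3 = 5355
Full cycle length = 5355

Answer: 5355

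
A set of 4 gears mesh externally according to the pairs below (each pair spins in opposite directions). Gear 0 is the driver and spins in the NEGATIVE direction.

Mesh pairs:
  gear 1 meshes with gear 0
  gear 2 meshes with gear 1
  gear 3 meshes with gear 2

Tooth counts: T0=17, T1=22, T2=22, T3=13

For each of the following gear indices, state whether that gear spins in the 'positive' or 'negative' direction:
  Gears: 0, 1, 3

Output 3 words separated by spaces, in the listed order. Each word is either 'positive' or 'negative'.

Answer: negative positive positive

Derivation:
Gear 0 (driver): negative (depth 0)
  gear 1: meshes with gear 0 -> depth 1 -> positive (opposite of gear 0)
  gear 2: meshes with gear 1 -> depth 2 -> negative (opposite of gear 1)
  gear 3: meshes with gear 2 -> depth 3 -> positive (opposite of gear 2)
Queried indices 0, 1, 3 -> negative, positive, positive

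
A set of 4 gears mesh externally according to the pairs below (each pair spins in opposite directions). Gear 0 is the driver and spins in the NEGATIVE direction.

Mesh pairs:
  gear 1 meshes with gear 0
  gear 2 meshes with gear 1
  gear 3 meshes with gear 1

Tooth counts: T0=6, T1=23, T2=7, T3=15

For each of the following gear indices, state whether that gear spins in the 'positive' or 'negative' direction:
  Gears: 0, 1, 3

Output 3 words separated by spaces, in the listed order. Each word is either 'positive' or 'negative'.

Gear 0 (driver): negative (depth 0)
  gear 1: meshes with gear 0 -> depth 1 -> positive (opposite of gear 0)
  gear 2: meshes with gear 1 -> depth 2 -> negative (opposite of gear 1)
  gear 3: meshes with gear 1 -> depth 2 -> negative (opposite of gear 1)
Queried indices 0, 1, 3 -> negative, positive, negative

Answer: negative positive negative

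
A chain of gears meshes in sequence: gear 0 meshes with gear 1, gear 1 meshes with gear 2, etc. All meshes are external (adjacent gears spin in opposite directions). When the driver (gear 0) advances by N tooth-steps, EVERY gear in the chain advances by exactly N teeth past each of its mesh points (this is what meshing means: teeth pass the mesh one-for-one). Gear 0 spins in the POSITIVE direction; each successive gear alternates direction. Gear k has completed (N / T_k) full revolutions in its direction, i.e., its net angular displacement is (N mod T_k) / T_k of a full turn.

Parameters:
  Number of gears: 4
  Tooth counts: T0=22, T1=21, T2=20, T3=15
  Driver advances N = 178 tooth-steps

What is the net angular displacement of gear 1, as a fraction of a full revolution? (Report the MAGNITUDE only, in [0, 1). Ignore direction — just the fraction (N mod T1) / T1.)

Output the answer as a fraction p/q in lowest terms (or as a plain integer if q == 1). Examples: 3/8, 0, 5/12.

Chain of 4 gears, tooth counts: [22, 21, 20, 15]
  gear 0: T0=22, direction=positive, advance = 178 mod 22 = 2 teeth = 2/22 turn
  gear 1: T1=21, direction=negative, advance = 178 mod 21 = 10 teeth = 10/21 turn
  gear 2: T2=20, direction=positive, advance = 178 mod 20 = 18 teeth = 18/20 turn
  gear 3: T3=15, direction=negative, advance = 178 mod 15 = 13 teeth = 13/15 turn
Gear 1: 178 mod 21 = 10
Fraction = 10 / 21 = 10/21 (gcd(10,21)=1) = 10/21

Answer: 10/21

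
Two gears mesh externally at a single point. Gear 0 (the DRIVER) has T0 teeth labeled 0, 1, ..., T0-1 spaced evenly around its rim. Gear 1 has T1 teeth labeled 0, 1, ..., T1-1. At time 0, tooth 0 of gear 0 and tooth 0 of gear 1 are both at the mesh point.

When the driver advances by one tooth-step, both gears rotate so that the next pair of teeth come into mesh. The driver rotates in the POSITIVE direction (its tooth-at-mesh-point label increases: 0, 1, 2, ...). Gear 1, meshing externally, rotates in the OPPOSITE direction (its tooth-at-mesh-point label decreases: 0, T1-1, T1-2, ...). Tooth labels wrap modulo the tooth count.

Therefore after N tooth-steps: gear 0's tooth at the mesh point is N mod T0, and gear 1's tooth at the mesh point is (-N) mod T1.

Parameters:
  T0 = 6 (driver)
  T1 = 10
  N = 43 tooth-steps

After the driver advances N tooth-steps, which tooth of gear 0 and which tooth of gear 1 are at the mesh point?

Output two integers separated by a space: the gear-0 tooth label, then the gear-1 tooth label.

Gear 0 (driver, T0=6): tooth at mesh = N mod T0
  43 = 7 * 6 + 1, so 43 mod 6 = 1
  gear 0 tooth = 1
Gear 1 (driven, T1=10): tooth at mesh = (-N) mod T1
  43 = 4 * 10 + 3, so 43 mod 10 = 3
  (-43) mod 10 = (-3) mod 10 = 10 - 3 = 7
Mesh after 43 steps: gear-0 tooth 1 meets gear-1 tooth 7

Answer: 1 7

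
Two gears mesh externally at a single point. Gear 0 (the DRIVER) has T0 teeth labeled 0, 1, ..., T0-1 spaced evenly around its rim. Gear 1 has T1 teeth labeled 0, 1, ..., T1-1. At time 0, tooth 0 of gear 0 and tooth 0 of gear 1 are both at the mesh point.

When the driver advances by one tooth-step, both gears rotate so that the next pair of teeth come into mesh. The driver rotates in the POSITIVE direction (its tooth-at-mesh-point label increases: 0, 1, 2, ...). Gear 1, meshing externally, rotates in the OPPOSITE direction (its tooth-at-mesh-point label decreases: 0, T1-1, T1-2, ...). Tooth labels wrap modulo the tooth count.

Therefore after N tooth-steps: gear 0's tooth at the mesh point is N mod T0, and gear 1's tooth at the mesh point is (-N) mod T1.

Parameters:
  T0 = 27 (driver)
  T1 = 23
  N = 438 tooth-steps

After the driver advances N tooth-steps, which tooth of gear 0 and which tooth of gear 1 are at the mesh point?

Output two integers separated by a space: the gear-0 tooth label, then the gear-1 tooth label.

Gear 0 (driver, T0=27): tooth at mesh = N mod T0
  438 = 16 * 27 + 6, so 438 mod 27 = 6
  gear 0 tooth = 6
Gear 1 (driven, T1=23): tooth at mesh = (-N) mod T1
  438 = 19 * 23 + 1, so 438 mod 23 = 1
  (-438) mod 23 = (-1) mod 23 = 23 - 1 = 22
Mesh after 438 steps: gear-0 tooth 6 meets gear-1 tooth 22

Answer: 6 22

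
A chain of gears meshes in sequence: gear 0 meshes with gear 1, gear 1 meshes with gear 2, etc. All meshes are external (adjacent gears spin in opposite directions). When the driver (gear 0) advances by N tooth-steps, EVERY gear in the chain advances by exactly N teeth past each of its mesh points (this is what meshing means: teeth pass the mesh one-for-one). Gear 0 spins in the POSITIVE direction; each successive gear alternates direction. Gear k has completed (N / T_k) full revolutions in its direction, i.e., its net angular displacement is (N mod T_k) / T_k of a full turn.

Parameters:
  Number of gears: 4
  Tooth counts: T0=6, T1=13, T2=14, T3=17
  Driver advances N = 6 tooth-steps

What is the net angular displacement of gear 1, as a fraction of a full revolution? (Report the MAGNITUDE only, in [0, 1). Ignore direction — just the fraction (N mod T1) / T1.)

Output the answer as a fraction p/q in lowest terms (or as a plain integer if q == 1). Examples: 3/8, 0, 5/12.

Answer: 6/13

Derivation:
Chain of 4 gears, tooth counts: [6, 13, 14, 17]
  gear 0: T0=6, direction=positive, advance = 6 mod 6 = 0 teeth = 0/6 turn
  gear 1: T1=13, direction=negative, advance = 6 mod 13 = 6 teeth = 6/13 turn
  gear 2: T2=14, direction=positive, advance = 6 mod 14 = 6 teeth = 6/14 turn
  gear 3: T3=17, direction=negative, advance = 6 mod 17 = 6 teeth = 6/17 turn
Gear 1: 6 mod 13 = 6
Fraction = 6 / 13 = 6/13 (gcd(6,13)=1) = 6/13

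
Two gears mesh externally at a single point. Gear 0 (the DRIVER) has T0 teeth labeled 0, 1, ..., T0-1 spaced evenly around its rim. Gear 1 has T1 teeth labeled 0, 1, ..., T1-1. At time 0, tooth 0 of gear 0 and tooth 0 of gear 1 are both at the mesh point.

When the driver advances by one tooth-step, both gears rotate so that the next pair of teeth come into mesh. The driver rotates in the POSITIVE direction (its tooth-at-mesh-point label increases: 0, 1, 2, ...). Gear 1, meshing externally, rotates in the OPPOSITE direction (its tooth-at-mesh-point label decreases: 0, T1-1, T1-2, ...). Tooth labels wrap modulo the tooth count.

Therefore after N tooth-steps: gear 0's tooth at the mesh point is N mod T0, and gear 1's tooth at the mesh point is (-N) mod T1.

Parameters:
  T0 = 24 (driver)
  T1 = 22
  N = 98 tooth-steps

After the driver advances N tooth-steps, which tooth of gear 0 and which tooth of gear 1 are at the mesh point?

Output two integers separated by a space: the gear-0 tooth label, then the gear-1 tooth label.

Gear 0 (driver, T0=24): tooth at mesh = N mod T0
  98 = 4 * 24 + 2, so 98 mod 24 = 2
  gear 0 tooth = 2
Gear 1 (driven, T1=22): tooth at mesh = (-N) mod T1
  98 = 4 * 22 + 10, so 98 mod 22 = 10
  (-98) mod 22 = (-10) mod 22 = 22 - 10 = 12
Mesh after 98 steps: gear-0 tooth 2 meets gear-1 tooth 12

Answer: 2 12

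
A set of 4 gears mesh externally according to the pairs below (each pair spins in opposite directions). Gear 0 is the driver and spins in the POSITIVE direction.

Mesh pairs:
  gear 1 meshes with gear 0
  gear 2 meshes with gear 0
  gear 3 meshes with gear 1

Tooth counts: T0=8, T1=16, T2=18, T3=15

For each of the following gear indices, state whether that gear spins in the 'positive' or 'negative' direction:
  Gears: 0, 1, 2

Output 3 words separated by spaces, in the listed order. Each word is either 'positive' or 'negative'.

Gear 0 (driver): positive (depth 0)
  gear 1: meshes with gear 0 -> depth 1 -> negative (opposite of gear 0)
  gear 2: meshes with gear 0 -> depth 1 -> negative (opposite of gear 0)
  gear 3: meshes with gear 1 -> depth 2 -> positive (opposite of gear 1)
Queried indices 0, 1, 2 -> positive, negative, negative

Answer: positive negative negative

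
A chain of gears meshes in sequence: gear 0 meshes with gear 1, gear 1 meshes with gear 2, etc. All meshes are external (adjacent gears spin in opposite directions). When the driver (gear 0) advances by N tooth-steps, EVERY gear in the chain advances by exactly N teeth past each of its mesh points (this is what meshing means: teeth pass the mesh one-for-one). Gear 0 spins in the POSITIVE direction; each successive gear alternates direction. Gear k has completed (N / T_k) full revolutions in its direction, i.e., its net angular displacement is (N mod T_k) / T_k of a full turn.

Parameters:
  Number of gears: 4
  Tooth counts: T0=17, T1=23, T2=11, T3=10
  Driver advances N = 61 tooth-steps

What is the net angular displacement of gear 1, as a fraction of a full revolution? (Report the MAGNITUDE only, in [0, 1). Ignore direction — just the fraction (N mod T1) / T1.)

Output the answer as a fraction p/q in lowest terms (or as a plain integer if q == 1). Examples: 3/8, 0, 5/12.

Chain of 4 gears, tooth counts: [17, 23, 11, 10]
  gear 0: T0=17, direction=positive, advance = 61 mod 17 = 10 teeth = 10/17 turn
  gear 1: T1=23, direction=negative, advance = 61 mod 23 = 15 teeth = 15/23 turn
  gear 2: T2=11, direction=positive, advance = 61 mod 11 = 6 teeth = 6/11 turn
  gear 3: T3=10, direction=negative, advance = 61 mod 10 = 1 teeth = 1/10 turn
Gear 1: 61 mod 23 = 15
Fraction = 15 / 23 = 15/23 (gcd(15,23)=1) = 15/23

Answer: 15/23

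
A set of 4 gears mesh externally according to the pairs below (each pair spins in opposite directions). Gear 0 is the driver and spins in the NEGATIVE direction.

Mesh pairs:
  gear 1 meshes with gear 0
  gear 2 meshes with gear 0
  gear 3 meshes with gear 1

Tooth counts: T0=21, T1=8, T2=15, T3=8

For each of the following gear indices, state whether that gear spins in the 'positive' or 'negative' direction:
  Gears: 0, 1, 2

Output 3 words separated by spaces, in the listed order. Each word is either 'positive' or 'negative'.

Gear 0 (driver): negative (depth 0)
  gear 1: meshes with gear 0 -> depth 1 -> positive (opposite of gear 0)
  gear 2: meshes with gear 0 -> depth 1 -> positive (opposite of gear 0)
  gear 3: meshes with gear 1 -> depth 2 -> negative (opposite of gear 1)
Queried indices 0, 1, 2 -> negative, positive, positive

Answer: negative positive positive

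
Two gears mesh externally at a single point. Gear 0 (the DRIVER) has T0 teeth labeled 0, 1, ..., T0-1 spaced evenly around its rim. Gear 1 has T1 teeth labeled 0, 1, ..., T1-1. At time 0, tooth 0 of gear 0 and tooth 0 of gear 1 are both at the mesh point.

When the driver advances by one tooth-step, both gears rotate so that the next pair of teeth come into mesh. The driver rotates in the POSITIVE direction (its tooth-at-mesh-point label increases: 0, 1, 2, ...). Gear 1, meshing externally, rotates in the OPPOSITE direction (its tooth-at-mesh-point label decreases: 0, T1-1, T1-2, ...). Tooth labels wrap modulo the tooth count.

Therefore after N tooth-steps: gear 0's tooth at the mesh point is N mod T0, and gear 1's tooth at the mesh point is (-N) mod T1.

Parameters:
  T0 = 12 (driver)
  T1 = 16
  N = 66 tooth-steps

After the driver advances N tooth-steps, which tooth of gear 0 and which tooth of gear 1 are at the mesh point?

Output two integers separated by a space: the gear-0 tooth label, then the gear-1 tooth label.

Gear 0 (driver, T0=12): tooth at mesh = N mod T0
  66 = 5 * 12 + 6, so 66 mod 12 = 6
  gear 0 tooth = 6
Gear 1 (driven, T1=16): tooth at mesh = (-N) mod T1
  66 = 4 * 16 + 2, so 66 mod 16 = 2
  (-66) mod 16 = (-2) mod 16 = 16 - 2 = 14
Mesh after 66 steps: gear-0 tooth 6 meets gear-1 tooth 14

Answer: 6 14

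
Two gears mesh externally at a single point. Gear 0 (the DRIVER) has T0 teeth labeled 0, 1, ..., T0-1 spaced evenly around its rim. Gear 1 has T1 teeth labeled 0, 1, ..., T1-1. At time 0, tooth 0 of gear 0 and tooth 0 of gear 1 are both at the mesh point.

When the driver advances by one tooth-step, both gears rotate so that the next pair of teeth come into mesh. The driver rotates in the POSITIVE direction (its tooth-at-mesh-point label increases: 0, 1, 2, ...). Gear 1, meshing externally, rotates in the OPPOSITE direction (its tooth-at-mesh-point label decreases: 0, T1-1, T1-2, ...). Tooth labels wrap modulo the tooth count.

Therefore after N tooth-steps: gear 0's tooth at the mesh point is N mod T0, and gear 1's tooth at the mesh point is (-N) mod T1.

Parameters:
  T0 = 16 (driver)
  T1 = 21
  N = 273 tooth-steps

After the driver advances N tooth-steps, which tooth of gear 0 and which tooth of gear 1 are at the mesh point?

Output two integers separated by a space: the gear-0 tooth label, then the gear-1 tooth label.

Answer: 1 0

Derivation:
Gear 0 (driver, T0=16): tooth at mesh = N mod T0
  273 = 17 * 16 + 1, so 273 mod 16 = 1
  gear 0 tooth = 1
Gear 1 (driven, T1=21): tooth at mesh = (-N) mod T1
  273 = 13 * 21 + 0, so 273 mod 21 = 0
  (-273) mod 21 = 0
Mesh after 273 steps: gear-0 tooth 1 meets gear-1 tooth 0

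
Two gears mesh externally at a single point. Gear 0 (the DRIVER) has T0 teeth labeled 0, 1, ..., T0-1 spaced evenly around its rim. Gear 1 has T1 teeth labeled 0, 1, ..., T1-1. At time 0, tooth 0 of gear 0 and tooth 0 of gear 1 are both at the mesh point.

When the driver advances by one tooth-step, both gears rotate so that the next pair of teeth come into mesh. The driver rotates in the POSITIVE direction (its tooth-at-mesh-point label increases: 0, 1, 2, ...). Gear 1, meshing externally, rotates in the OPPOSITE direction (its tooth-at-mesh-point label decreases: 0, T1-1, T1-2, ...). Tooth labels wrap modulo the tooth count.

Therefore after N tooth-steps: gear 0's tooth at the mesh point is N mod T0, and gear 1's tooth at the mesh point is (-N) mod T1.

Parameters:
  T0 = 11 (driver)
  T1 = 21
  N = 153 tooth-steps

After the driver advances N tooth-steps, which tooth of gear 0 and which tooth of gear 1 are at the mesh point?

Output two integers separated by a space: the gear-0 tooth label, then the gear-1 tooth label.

Gear 0 (driver, T0=11): tooth at mesh = N mod T0
  153 = 13 * 11 + 10, so 153 mod 11 = 10
  gear 0 tooth = 10
Gear 1 (driven, T1=21): tooth at mesh = (-N) mod T1
  153 = 7 * 21 + 6, so 153 mod 21 = 6
  (-153) mod 21 = (-6) mod 21 = 21 - 6 = 15
Mesh after 153 steps: gear-0 tooth 10 meets gear-1 tooth 15

Answer: 10 15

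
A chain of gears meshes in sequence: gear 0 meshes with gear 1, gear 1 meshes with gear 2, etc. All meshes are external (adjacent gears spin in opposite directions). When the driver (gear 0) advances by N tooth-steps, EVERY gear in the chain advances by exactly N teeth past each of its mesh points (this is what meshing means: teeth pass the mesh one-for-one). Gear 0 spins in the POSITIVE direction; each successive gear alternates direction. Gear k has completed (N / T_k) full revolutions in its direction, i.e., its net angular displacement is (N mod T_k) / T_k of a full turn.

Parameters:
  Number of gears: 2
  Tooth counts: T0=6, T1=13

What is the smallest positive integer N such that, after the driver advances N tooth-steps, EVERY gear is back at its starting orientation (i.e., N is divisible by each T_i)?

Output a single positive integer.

Answer: 78

Derivation:
Gear k returns to start when N is a multiple of T_k.
All gears at start simultaneously when N is a common multiple of [6, 13]; the smallest such N is lcm(6, 13).
Start: lcm = T0 = 6
Fold in T1=13: gcd(6, 13) = 1; lcm(6, 13) = 6 * 13 / 1 = 78 / 1 = 78
Full cycle length = 78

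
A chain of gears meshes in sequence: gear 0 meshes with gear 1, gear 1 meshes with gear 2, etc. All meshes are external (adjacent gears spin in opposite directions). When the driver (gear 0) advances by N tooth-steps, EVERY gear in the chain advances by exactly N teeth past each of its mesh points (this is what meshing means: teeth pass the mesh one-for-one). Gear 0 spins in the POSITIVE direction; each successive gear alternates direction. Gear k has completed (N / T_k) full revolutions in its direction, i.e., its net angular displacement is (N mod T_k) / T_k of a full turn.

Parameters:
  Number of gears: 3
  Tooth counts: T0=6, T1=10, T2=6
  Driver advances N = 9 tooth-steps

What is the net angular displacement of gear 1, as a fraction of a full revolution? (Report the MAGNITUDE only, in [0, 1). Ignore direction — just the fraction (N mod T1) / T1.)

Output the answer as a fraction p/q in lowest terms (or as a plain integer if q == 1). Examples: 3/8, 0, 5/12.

Answer: 9/10

Derivation:
Chain of 3 gears, tooth counts: [6, 10, 6]
  gear 0: T0=6, direction=positive, advance = 9 mod 6 = 3 teeth = 3/6 turn
  gear 1: T1=10, direction=negative, advance = 9 mod 10 = 9 teeth = 9/10 turn
  gear 2: T2=6, direction=positive, advance = 9 mod 6 = 3 teeth = 3/6 turn
Gear 1: 9 mod 10 = 9
Fraction = 9 / 10 = 9/10 (gcd(9,10)=1) = 9/10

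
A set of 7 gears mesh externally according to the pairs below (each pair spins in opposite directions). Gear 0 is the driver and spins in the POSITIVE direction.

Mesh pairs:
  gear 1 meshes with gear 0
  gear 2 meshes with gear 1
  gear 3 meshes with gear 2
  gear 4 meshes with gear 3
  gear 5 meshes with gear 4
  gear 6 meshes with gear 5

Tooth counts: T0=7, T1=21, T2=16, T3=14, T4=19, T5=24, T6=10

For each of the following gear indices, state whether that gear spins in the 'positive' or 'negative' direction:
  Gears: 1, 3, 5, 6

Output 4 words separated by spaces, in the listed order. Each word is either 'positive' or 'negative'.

Gear 0 (driver): positive (depth 0)
  gear 1: meshes with gear 0 -> depth 1 -> negative (opposite of gear 0)
  gear 2: meshes with gear 1 -> depth 2 -> positive (opposite of gear 1)
  gear 3: meshes with gear 2 -> depth 3 -> negative (opposite of gear 2)
  gear 4: meshes with gear 3 -> depth 4 -> positive (opposite of gear 3)
  gear 5: meshes with gear 4 -> depth 5 -> negative (opposite of gear 4)
  gear 6: meshes with gear 5 -> depth 6 -> positive (opposite of gear 5)
Queried indices 1, 3, 5, 6 -> negative, negative, negative, positive

Answer: negative negative negative positive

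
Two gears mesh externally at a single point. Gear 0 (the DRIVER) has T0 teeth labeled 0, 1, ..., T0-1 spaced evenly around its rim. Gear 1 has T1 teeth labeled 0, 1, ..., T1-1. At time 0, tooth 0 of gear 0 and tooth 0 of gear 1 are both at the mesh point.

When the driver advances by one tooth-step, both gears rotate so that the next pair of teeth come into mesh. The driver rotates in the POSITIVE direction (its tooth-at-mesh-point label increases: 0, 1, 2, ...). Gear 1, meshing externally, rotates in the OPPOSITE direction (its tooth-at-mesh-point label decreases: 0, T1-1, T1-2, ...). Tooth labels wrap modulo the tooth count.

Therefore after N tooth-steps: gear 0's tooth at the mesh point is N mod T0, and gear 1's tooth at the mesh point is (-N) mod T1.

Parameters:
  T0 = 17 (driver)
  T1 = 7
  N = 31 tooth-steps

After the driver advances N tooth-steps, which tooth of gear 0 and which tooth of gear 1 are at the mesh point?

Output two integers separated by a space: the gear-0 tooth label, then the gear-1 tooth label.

Answer: 14 4

Derivation:
Gear 0 (driver, T0=17): tooth at mesh = N mod T0
  31 = 1 * 17 + 14, so 31 mod 17 = 14
  gear 0 tooth = 14
Gear 1 (driven, T1=7): tooth at mesh = (-N) mod T1
  31 = 4 * 7 + 3, so 31 mod 7 = 3
  (-31) mod 7 = (-3) mod 7 = 7 - 3 = 4
Mesh after 31 steps: gear-0 tooth 14 meets gear-1 tooth 4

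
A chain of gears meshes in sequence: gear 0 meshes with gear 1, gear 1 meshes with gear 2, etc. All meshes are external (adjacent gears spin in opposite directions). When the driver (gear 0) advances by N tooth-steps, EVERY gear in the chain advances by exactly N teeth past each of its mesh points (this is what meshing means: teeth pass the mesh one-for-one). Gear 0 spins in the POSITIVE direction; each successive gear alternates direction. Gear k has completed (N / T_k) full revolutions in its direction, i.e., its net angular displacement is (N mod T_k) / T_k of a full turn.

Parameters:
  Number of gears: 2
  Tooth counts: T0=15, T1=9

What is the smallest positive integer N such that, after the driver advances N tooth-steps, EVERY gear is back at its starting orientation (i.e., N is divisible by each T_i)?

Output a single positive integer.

Gear k returns to start when N is a multiple of T_k.
All gears at start simultaneously when N is a common multiple of [15, 9]; the smallest such N is lcm(15, 9).
Start: lcm = T0 = 15
Fold in T1=9: gcd(15, 9) = 3; lcm(15, 9) = 15 * 9 / 3 = 135 / 3 = 45
Full cycle length = 45

Answer: 45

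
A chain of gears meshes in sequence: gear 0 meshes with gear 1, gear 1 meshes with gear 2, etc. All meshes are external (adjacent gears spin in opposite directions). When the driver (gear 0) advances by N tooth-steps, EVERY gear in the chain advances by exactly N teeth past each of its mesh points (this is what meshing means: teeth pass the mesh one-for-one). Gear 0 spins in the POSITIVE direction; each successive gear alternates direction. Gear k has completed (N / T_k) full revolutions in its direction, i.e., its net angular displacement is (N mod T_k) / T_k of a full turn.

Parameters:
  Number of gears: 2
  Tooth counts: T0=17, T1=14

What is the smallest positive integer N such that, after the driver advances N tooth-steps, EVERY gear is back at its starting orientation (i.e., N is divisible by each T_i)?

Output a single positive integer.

Gear k returns to start when N is a multiple of T_k.
All gears at start simultaneously when N is a common multiple of [17, 14]; the smallest such N is lcm(17, 14).
Start: lcm = T0 = 17
Fold in T1=14: gcd(17, 14) = 1; lcm(17, 14) = 17 * 14 / 1 = 238 / 1 = 238
Full cycle length = 238

Answer: 238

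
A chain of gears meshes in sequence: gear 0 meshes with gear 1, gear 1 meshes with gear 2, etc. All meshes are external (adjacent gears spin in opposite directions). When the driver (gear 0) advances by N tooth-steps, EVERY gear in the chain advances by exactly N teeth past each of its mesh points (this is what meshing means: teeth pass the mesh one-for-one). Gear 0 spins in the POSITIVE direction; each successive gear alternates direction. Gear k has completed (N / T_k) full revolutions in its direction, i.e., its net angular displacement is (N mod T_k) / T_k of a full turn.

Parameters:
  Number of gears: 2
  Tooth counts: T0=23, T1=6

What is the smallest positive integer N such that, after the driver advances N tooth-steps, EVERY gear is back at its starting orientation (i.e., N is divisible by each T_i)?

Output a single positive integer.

Gear k returns to start when N is a multiple of T_k.
All gears at start simultaneously when N is a common multiple of [23, 6]; the smallest such N is lcm(23, 6).
Start: lcm = T0 = 23
Fold in T1=6: gcd(23, 6) = 1; lcm(23, 6) = 23 * 6 / 1 = 138 / 1 = 138
Full cycle length = 138

Answer: 138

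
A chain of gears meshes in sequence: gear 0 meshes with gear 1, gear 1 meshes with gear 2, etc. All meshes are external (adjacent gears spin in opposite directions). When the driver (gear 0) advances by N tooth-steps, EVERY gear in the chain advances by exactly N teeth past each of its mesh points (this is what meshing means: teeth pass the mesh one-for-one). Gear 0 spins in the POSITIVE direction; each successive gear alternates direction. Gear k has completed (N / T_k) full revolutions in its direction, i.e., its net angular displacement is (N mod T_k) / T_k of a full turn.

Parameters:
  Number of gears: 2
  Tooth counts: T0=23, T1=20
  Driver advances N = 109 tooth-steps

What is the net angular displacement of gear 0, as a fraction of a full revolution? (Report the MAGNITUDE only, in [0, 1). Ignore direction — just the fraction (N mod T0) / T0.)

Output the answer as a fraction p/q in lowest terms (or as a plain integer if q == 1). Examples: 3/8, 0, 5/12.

Chain of 2 gears, tooth counts: [23, 20]
  gear 0: T0=23, direction=positive, advance = 109 mod 23 = 17 teeth = 17/23 turn
  gear 1: T1=20, direction=negative, advance = 109 mod 20 = 9 teeth = 9/20 turn
Gear 0: 109 mod 23 = 17
Fraction = 17 / 23 = 17/23 (gcd(17,23)=1) = 17/23

Answer: 17/23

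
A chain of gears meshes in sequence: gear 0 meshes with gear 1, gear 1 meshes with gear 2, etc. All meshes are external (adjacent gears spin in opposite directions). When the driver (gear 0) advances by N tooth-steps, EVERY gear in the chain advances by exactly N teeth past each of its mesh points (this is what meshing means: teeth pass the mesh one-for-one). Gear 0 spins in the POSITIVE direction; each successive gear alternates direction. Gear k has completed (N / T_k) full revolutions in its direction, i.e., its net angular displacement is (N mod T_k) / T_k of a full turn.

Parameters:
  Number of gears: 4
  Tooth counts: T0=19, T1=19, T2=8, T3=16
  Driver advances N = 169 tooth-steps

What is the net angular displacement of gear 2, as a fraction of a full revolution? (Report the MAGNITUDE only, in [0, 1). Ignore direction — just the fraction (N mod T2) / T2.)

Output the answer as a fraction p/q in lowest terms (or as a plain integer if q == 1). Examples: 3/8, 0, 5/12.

Chain of 4 gears, tooth counts: [19, 19, 8, 16]
  gear 0: T0=19, direction=positive, advance = 169 mod 19 = 17 teeth = 17/19 turn
  gear 1: T1=19, direction=negative, advance = 169 mod 19 = 17 teeth = 17/19 turn
  gear 2: T2=8, direction=positive, advance = 169 mod 8 = 1 teeth = 1/8 turn
  gear 3: T3=16, direction=negative, advance = 169 mod 16 = 9 teeth = 9/16 turn
Gear 2: 169 mod 8 = 1
Fraction = 1 / 8 = 1/8 (gcd(1,8)=1) = 1/8

Answer: 1/8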